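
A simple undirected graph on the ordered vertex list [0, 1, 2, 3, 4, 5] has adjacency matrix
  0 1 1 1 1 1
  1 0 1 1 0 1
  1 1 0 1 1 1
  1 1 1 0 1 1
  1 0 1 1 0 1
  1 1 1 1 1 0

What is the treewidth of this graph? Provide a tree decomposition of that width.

Treewidth 4.
One optimal decomposition is:
Bags: B1 = {0, 2, 3, 4, 5}  B2 = {0, 1, 2, 3, 5}
Tree: B1–B2

Every bag has size at most 5, so the width is 5 − 1 = 4 and tw(G) ≤ 4. For the lower bound, the 5 vertices {0, 1, 2, 3, 5} are pairwise adjacent, and any tree decomposition puts a clique entirely inside one bag — forcing width ≥ 4. The upper and lower bounds meet at 4, so that is the treewidth.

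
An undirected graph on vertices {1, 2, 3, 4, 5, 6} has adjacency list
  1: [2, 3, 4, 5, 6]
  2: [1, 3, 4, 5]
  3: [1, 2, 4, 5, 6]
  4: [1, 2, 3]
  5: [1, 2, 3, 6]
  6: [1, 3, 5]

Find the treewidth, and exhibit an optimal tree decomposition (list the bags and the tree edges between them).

The largest bag has 4 vertices, giving width 3; this decomposition certifies tw(G) ≤ 3. For the lower bound, the 4 vertices {1, 2, 3, 4} are pairwise adjacent, and any tree decomposition puts a clique entirely inside one bag — forcing width ≥ 3. Combining the bounds, tw(G) = 3.

Treewidth 3.
Bags: B1 = {1, 2, 3, 5}  B2 = {1, 3, 5, 6}  B3 = {1, 2, 3, 4}
Tree: B1–B2, B1–B3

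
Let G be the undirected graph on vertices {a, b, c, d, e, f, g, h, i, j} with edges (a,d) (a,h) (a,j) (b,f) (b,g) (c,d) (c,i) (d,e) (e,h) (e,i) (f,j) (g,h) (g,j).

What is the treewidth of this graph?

2

A width-2 tree decomposition is:
Bags: B1 = {b, f, g}  B2 = {f, g, j}  B3 = {g, h, j}  B4 = {a, h, j}  B5 = {a, e, h}  B6 = {a, d, e}  B7 = {d, e, i}  B8 = {c, d, i}
Tree: B1–B2, B2–B3, B3–B4, B4–B5, B5–B6, B6–B7, B7–B8
Each bag holds 3 vertices, so the decomposition has width 2, which upper-bounds the treewidth. The edges b–f–j–g–b form a cycle, so G is not a tree and its treewidth is at least 2. Combining the bounds, tw(G) = 2.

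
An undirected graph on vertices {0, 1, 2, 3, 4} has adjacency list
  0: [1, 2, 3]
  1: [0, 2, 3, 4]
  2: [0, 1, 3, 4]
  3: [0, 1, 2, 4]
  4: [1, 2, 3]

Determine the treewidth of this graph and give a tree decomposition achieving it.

The largest bag has 4 vertices, giving width 3; this decomposition certifies tw(G) ≤ 3. Conversely, {0, 1, 2, 3} is a clique of size 4, and the vertices of any clique must share a bag in every tree decomposition; so some bag has ≥ 4 vertices and tw(G) ≥ 3. Combining the bounds, tw(G) = 3.

Treewidth 3.
One such decomposition:
Bags: B1 = {0, 1, 2, 3}  B2 = {1, 2, 3, 4}
Tree: B1–B2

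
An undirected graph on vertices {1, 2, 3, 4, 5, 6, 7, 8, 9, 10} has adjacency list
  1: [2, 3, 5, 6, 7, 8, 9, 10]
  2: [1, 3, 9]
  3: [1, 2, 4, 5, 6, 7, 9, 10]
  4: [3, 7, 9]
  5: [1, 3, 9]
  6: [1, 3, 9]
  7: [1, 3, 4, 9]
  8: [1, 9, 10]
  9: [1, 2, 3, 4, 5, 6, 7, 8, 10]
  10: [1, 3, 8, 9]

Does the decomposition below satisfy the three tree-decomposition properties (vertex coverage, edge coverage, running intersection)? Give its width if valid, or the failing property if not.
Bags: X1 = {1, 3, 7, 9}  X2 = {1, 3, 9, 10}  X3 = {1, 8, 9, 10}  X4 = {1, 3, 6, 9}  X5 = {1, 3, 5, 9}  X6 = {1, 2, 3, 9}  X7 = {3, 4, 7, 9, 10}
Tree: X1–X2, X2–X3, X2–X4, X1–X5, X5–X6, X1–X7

No — bags containing vertex 10 are not connected in the tree.

A tree decomposition must satisfy three properties: every vertex lies in some bag; for every edge, both endpoints lie together in some bag; and for every vertex, the bags containing it form a connected subtree. Here bags containing vertex 10 are not connected in the tree, so the decomposition is invalid.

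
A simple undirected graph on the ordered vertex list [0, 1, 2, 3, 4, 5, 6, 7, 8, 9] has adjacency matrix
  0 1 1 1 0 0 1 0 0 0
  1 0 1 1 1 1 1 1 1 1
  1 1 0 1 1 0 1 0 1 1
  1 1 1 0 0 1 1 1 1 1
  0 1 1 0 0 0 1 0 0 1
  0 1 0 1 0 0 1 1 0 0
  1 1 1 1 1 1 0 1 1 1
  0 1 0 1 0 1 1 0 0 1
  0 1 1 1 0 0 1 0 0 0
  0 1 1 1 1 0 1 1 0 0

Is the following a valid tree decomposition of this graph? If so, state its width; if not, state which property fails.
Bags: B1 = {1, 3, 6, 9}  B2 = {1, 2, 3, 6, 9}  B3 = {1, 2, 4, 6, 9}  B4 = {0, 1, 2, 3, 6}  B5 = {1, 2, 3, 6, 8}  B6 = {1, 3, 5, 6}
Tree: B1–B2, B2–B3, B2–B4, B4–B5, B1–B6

No — vertex 7 appears in no bag.

A tree decomposition must satisfy three properties: every vertex lies in some bag; for every edge, both endpoints lie together in some bag; and for every vertex, the bags containing it form a connected subtree. Here vertex 7 appears in no bag, so the decomposition is invalid.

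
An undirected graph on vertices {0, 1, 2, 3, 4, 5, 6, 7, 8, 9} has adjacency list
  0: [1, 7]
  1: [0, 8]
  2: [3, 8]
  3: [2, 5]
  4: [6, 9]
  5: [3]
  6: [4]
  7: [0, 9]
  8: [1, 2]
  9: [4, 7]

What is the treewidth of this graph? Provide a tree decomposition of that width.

Treewidth 1.
One such decomposition:
Bags: B1 = {3, 5}  B2 = {2, 3}  B3 = {2, 8}  B4 = {1, 8}  B5 = {0, 1}  B6 = {0, 7}  B7 = {7, 9}  B8 = {4, 9}  B9 = {4, 6}
Tree: B1–B2, B2–B3, B3–B4, B4–B5, B5–B6, B6–B7, B7–B8, B8–B9

Each bag holds 2 vertices, so the decomposition has width 1, which upper-bounds the treewidth. Since G has at least one edge (e.g. 5–3), it is not an edgeless graph, so tw(G) ≥ 1. The upper and lower bounds meet at 1, so that is the treewidth.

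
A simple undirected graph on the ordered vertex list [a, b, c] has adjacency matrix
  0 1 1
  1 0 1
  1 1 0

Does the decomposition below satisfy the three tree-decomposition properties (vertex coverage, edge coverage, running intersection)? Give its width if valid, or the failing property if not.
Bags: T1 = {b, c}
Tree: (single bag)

A tree decomposition must satisfy three properties: every vertex lies in some bag; for every edge, both endpoints lie together in some bag; and for every vertex, the bags containing it form a connected subtree. Here vertex a appears in no bag, so the decomposition is invalid.

No — vertex a appears in no bag.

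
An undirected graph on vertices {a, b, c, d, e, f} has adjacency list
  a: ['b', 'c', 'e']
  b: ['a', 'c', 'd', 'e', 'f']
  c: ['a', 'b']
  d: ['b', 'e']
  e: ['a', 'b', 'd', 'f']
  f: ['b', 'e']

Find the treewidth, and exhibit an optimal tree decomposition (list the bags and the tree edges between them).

Treewidth 2.
One such decomposition:
Bags: B1 = {b, e, f}  B2 = {a, b, e}  B3 = {b, d, e}  B4 = {a, b, c}
Tree: B1–B2, B1–B3, B2–B4

The largest bag has 3 vertices, giving width 2; this decomposition certifies tw(G) ≤ 2. Conversely, {b, d, e} is a clique of size 3, and the vertices of any clique must share a bag in every tree decomposition; so some bag has ≥ 3 vertices and tw(G) ≥ 2. Therefore the treewidth is 2.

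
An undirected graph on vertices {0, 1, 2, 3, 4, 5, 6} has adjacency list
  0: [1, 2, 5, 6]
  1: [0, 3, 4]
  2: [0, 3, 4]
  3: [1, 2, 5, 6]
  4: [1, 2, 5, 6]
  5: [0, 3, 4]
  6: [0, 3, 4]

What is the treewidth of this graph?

3

A width-3 tree decomposition is:
Bags: B1 = {0, 1, 3, 4}  B2 = {0, 3, 4, 6}  B3 = {0, 2, 3, 4}  B4 = {0, 3, 4, 5}
Tree: B1–B2, B2–B3, B3–B4
Each bag holds 4 vertices, so the decomposition has width 3, which upper-bounds the treewidth. For the lower bound: the 4 vertex sets {0,1}, {3,6}, {4}, {2} are disjoint, each induces a connected subgraph, and every pair is joined by at least one edge of G. Contracting each set to a single vertex therefore yields K_{4} as a minor, and since treewidth is minor-monotone, tw(G) ≥ tw(K_{4}) = 3. Hence tw(G) = 3 exactly.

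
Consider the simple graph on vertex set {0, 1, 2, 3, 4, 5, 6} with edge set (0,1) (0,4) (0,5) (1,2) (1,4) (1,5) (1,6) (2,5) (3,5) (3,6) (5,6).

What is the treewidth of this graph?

A width-2 tree decomposition is:
Bags: B1 = {1, 5, 6}  B2 = {1, 2, 5}  B3 = {0, 1, 5}  B4 = {0, 1, 4}  B5 = {3, 5, 6}
Tree: B1–B2, B1–B3, B3–B4, B1–B5
The largest bag has 3 vertices, giving width 2; this decomposition certifies tw(G) ≤ 2. For the lower bound, the 3 vertices {0, 1, 4} are pairwise adjacent, and any tree decomposition puts a clique entirely inside one bag — forcing width ≥ 2. Hence tw(G) = 2 exactly.

2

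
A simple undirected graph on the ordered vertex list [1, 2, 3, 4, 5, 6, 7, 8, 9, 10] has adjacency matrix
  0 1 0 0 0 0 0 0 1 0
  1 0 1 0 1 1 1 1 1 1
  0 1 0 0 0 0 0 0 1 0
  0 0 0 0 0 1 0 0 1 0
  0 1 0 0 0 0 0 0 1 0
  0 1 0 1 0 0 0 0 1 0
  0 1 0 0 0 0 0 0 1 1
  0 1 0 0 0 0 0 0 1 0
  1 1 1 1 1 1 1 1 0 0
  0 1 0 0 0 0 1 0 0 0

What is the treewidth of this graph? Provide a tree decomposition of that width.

The largest bag has 3 vertices, giving width 2; this decomposition certifies tw(G) ≤ 2. On the other hand G contains the 3-clique {1, 2, 9}. A clique must lie in a single bag of any decomposition, so no decomposition can have width below 2. Therefore the treewidth is 2.

Treewidth 2.
One optimal decomposition is:
Bags: B1 = {2, 7, 9}  B2 = {2, 6, 9}  B3 = {2, 8, 9}  B4 = {2, 3, 9}  B5 = {1, 2, 9}  B6 = {2, 7, 10}  B7 = {4, 6, 9}  B8 = {2, 5, 9}
Tree: B1–B2, B2–B3, B3–B4, B4–B5, B1–B6, B2–B7, B4–B8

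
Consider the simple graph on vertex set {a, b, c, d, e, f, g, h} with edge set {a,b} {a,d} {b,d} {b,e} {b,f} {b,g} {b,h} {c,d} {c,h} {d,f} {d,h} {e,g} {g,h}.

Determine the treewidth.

A width-2 tree decomposition is:
Bags: B1 = {b, d, f}  B2 = {b, d, h}  B3 = {a, b, d}  B4 = {b, g, h}  B5 = {c, d, h}  B6 = {b, e, g}
Tree: B1–B2, B1–B3, B2–B4, B2–B5, B4–B6
The largest bag has 3 vertices, giving width 2; this decomposition certifies tw(G) ≤ 2. On the other hand G contains the 3-clique {c, d, h}. A clique must lie in a single bag of any decomposition, so no decomposition can have width below 2. The upper and lower bounds meet at 2, so that is the treewidth.

2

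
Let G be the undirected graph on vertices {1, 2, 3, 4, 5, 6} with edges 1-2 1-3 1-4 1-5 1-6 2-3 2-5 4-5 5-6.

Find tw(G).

A width-2 tree decomposition is:
Bags: B1 = {1, 4, 5}  B2 = {1, 2, 5}  B3 = {1, 5, 6}  B4 = {1, 2, 3}
Tree: B1–B2, B1–B3, B2–B4
Each bag holds 3 vertices, so the decomposition has width 2, which upper-bounds the treewidth. On the other hand G contains the 3-clique {1, 2, 3}. A clique must lie in a single bag of any decomposition, so no decomposition can have width below 2. Therefore the treewidth is 2.

2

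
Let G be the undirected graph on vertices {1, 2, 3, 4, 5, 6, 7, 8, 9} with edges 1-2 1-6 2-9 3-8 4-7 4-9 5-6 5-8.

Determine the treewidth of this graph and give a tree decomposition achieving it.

Treewidth 1.
One optimal decomposition is:
Bags: B1 = {3, 8}  B2 = {5, 8}  B3 = {5, 6}  B4 = {1, 6}  B5 = {1, 2}  B6 = {2, 9}  B7 = {4, 9}  B8 = {4, 7}
Tree: B1–B2, B2–B3, B3–B4, B4–B5, B5–B6, B6–B7, B7–B8

Each bag holds 2 vertices, so the decomposition has width 1, which upper-bounds the treewidth. Since G has at least one edge (e.g. 3–8), it is not an edgeless graph, so tw(G) ≥ 1. Combining the bounds, tw(G) = 1.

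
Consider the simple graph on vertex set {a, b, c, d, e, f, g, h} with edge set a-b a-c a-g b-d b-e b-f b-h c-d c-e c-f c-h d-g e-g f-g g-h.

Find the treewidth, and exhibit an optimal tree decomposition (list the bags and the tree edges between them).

The largest bag has 4 vertices, giving width 3; this decomposition certifies tw(G) ≤ 3. For the lower bound: the 4 vertex sets {g,h}, {b,d}, {c}, {f} are disjoint, each induces a connected subgraph, and every pair is joined by at least one edge of G. Contracting each set to a single vertex therefore yields K_{4} as a minor, and since treewidth is minor-monotone, tw(G) ≥ tw(K_{4}) = 3. Therefore the treewidth is 3.

Treewidth 3.
Bags: B1 = {b, c, g, h}  B2 = {b, c, d, g}  B3 = {b, c, f, g}  B4 = {b, c, e, g}  B5 = {a, b, c, g}
Tree: B1–B2, B2–B3, B3–B4, B4–B5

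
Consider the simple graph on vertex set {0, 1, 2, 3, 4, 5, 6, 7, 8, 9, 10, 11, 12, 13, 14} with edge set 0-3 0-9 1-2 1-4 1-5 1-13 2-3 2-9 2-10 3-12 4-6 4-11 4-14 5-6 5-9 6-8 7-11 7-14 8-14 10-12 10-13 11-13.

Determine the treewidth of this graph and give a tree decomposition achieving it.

The largest bag has 4 vertices, giving width 3; this decomposition certifies tw(G) ≤ 3. For the lower bound: the 4 vertex sets {0,3,12}, {9}, {2}, {1,5,10,13} are disjoint, each induces a connected subgraph, and every pair is joined by at least one edge of G. Contracting each set to a single vertex therefore yields K_{4} as a minor, and since treewidth is minor-monotone, tw(G) ≥ tw(K_{4}) = 3. Combining the bounds, tw(G) = 3.

Treewidth 3.
Bags: B1 = {0, 3, 9, 12}  B2 = {2, 3, 9, 12}  B3 = {2, 9, 10, 12}  B4 = {2, 5, 9, 10}  B5 = {1, 2, 5, 10}  B6 = {1, 5, 10, 13}  B7 = {1, 5, 6, 13}  B8 = {1, 4, 6, 13}  B9 = {4, 6, 11, 13}  B10 = {4, 6, 8, 11}  B11 = {4, 8, 11, 14}  B12 = {7, 8, 11, 14}
Tree: B1–B2, B2–B3, B3–B4, B4–B5, B5–B6, B6–B7, B7–B8, B8–B9, B9–B10, B10–B11, B11–B12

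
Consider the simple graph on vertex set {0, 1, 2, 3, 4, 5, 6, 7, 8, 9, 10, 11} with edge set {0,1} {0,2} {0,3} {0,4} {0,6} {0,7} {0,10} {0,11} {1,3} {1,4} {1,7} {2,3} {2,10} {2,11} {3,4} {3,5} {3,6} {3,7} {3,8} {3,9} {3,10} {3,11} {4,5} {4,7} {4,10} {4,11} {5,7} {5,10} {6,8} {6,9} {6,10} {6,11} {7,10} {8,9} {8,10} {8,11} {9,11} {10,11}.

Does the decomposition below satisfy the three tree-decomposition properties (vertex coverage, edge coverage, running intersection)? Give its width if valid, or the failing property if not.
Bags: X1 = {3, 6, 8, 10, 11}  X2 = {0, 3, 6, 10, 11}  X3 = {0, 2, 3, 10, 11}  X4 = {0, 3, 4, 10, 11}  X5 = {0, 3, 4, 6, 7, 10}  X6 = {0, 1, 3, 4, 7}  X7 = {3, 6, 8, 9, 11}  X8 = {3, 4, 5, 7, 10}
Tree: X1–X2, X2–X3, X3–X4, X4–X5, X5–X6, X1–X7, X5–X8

No — bags containing vertex 6 are not connected in the tree.

A tree decomposition must satisfy three properties: every vertex lies in some bag; for every edge, both endpoints lie together in some bag; and for every vertex, the bags containing it form a connected subtree. Here bags containing vertex 6 are not connected in the tree, so the decomposition is invalid.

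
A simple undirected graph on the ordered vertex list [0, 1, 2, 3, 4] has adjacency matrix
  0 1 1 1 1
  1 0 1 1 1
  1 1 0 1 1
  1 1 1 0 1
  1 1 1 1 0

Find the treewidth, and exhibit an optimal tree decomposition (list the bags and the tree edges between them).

A single bag containing all 5 vertices is trivially a valid decomposition of width 4. On the other hand G contains the 5-clique {0, 1, 2, 3, 4}. A clique must lie in a single bag of any decomposition, so no decomposition can have width below 4. Combining the bounds, tw(G) = 4.

Treewidth 4.
One optimal decomposition is:
Bags: B1 = {0, 1, 2, 3, 4}
Tree: (single bag)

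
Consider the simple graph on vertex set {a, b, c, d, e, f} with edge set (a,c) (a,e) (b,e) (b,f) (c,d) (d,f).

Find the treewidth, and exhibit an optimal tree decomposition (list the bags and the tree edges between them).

Treewidth 2.
One optimal decomposition is:
Bags: B1 = {a, c, e}  B2 = {c, d, e}  B3 = {d, e, f}  B4 = {b, e, f}
Tree: B1–B2, B2–B3, B3–B4

Every bag has size at most 3, so the width is 3 − 1 = 2 and tw(G) ≤ 2. The edges e–a–c–d–f–b–e form a cycle, so G is not a tree and its treewidth is at least 2. Combining the bounds, tw(G) = 2.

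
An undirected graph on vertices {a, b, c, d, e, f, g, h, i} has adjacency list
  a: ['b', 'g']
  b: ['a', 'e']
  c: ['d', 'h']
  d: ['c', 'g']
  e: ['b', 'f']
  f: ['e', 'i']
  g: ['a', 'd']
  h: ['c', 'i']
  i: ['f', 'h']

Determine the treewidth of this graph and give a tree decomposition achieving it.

Treewidth 2.
One such decomposition:
Bags: B1 = {f, h, i}  B2 = {e, f, h}  B3 = {b, e, h}  B4 = {a, b, h}  B5 = {a, g, h}  B6 = {d, g, h}  B7 = {c, d, h}
Tree: B1–B2, B2–B3, B3–B4, B4–B5, B5–B6, B6–B7

Every bag has size at most 3, so the width is 3 − 1 = 2 and tw(G) ≤ 2. For the lower bound, G contains the cycle h–i–f–e–b–a–g–d–c–h, so G is not a forest; only forests have treewidth ≤ 1, hence tw(G) ≥ 2. Therefore the treewidth is 2.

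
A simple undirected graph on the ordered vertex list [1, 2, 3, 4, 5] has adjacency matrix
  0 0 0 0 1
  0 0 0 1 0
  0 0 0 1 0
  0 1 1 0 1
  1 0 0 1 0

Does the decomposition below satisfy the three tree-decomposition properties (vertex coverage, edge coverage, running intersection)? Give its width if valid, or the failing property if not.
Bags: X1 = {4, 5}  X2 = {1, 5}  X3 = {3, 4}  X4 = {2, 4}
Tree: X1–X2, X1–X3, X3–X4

Vertex coverage: the bags together contain {1, 2, 3, 4, 5}, the full vertex set. Edge coverage: each edge of G has both endpoints in at least one bag. Running intersection: for every vertex, the bags containing it form a connected subtree. All three properties hold, so this is a valid tree decomposition of width max|bag| − 1 = 1, and hence tw(G) ≤ 1.

Yes; width 1.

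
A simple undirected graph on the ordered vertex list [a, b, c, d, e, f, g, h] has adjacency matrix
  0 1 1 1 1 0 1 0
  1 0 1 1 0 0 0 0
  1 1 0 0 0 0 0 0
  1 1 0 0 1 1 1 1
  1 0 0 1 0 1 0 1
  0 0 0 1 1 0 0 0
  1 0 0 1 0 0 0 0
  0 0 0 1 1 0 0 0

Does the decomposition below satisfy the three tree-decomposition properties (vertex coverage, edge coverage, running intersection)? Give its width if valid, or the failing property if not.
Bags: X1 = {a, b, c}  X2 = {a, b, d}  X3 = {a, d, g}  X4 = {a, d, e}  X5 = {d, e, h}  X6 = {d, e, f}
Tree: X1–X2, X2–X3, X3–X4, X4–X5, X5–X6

Vertex coverage: the bags together contain {a, b, c, d, e, f, g, h}, the full vertex set. Edge coverage: each edge of G has both endpoints in at least one bag. Running intersection: for every vertex, the bags containing it form a connected subtree. All three properties hold, so this is a valid tree decomposition of width max|bag| − 1 = 2, and hence tw(G) ≤ 2.

Yes; width 2.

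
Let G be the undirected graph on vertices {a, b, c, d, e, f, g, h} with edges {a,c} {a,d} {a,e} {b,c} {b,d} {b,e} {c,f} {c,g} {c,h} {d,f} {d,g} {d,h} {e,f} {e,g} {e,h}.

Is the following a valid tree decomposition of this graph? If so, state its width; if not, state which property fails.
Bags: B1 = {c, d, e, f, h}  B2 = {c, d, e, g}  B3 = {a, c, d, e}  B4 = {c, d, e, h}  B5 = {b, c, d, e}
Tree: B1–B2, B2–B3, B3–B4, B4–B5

A tree decomposition must satisfy three properties: every vertex lies in some bag; for every edge, both endpoints lie together in some bag; and for every vertex, the bags containing it form a connected subtree. Here bags containing vertex h are not connected in the tree, so the decomposition is invalid.

No — bags containing vertex h are not connected in the tree.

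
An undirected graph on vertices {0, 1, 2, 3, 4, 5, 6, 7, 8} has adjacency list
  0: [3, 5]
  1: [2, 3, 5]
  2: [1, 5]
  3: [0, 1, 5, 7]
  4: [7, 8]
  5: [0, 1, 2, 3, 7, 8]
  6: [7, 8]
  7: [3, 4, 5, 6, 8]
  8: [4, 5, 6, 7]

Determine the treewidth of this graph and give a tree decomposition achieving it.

Treewidth 2.
One optimal decomposition is:
Bags: B1 = {5, 7, 8}  B2 = {3, 5, 7}  B3 = {6, 7, 8}  B4 = {0, 3, 5}  B5 = {1, 3, 5}  B6 = {1, 2, 5}  B7 = {4, 7, 8}
Tree: B1–B2, B1–B3, B2–B4, B2–B5, B5–B6, B3–B7

Every bag has size at most 3, so the width is 3 − 1 = 2 and tw(G) ≤ 2. On the other hand G contains the 3-clique {4, 7, 8}. A clique must lie in a single bag of any decomposition, so no decomposition can have width below 2. Combining the bounds, tw(G) = 2.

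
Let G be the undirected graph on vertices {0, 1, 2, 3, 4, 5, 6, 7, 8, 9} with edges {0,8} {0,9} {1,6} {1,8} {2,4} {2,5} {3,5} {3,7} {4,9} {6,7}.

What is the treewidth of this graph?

A width-2 tree decomposition is:
Bags: B1 = {1, 6, 8}  B2 = {6, 7, 8}  B3 = {3, 7, 8}  B4 = {3, 5, 8}  B5 = {2, 5, 8}  B6 = {2, 4, 8}  B7 = {4, 8, 9}  B8 = {0, 8, 9}
Tree: B1–B2, B2–B3, B3–B4, B4–B5, B5–B6, B6–B7, B7–B8
Each bag holds 3 vertices, so the decomposition has width 2, which upper-bounds the treewidth. Since 8–1–6–7–3–5–2–4–9–0–8 is a cycle in G, G is not acyclic. Forests are exactly the graphs of treewidth ≤ 1, so tw(G) ≥ 2. Therefore the treewidth is 2.

2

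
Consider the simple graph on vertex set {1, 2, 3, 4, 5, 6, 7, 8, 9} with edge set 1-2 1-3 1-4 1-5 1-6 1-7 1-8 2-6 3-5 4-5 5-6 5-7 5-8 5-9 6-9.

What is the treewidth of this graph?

2

A width-2 tree decomposition is:
Bags: B1 = {1, 5, 7}  B2 = {1, 5, 8}  B3 = {1, 4, 5}  B4 = {1, 5, 6}  B5 = {5, 6, 9}  B6 = {1, 2, 6}  B7 = {1, 3, 5}
Tree: B1–B2, B2–B3, B1–B4, B4–B5, B4–B6, B1–B7
Each bag holds 3 vertices, so the decomposition has width 2, which upper-bounds the treewidth. On the other hand G contains the 3-clique {1, 2, 6}. A clique must lie in a single bag of any decomposition, so no decomposition can have width below 2. Hence tw(G) = 2 exactly.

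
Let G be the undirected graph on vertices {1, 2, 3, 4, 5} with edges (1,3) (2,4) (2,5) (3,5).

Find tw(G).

A width-1 tree decomposition is:
Bags: B1 = {2, 4}  B2 = {2, 5}  B3 = {3, 5}  B4 = {1, 3}
Tree: B1–B2, B2–B3, B3–B4
Each bag holds 2 vertices, so the decomposition has width 1, which upper-bounds the treewidth. Since G has at least one edge (e.g. 4–2), it is not an edgeless graph, so tw(G) ≥ 1. The upper and lower bounds meet at 1, so that is the treewidth.

1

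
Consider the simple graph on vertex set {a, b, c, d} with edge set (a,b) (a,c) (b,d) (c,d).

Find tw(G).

A width-2 tree decomposition is:
Bags: B1 = {a, c, d}  B2 = {a, b, d}
Tree: B1–B2
The largest bag has 3 vertices, giving width 2; this decomposition certifies tw(G) ≤ 2. Since d–c–a–b–d is a cycle in G, G is not acyclic. Forests are exactly the graphs of treewidth ≤ 1, so tw(G) ≥ 2. Combining the bounds, tw(G) = 2.

2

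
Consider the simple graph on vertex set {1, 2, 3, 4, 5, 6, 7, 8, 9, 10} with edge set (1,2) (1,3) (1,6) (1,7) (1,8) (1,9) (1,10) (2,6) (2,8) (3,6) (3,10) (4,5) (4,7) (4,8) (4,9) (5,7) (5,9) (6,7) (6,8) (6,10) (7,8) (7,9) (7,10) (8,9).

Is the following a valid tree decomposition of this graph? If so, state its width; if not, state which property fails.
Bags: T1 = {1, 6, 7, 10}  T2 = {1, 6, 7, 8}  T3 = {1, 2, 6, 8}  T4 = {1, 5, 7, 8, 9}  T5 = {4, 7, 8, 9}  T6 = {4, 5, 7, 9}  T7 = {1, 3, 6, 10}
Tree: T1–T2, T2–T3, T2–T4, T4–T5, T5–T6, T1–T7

A tree decomposition must satisfy three properties: every vertex lies in some bag; for every edge, both endpoints lie together in some bag; and for every vertex, the bags containing it form a connected subtree. Here bags containing vertex 5 are not connected in the tree, so the decomposition is invalid.

No — bags containing vertex 5 are not connected in the tree.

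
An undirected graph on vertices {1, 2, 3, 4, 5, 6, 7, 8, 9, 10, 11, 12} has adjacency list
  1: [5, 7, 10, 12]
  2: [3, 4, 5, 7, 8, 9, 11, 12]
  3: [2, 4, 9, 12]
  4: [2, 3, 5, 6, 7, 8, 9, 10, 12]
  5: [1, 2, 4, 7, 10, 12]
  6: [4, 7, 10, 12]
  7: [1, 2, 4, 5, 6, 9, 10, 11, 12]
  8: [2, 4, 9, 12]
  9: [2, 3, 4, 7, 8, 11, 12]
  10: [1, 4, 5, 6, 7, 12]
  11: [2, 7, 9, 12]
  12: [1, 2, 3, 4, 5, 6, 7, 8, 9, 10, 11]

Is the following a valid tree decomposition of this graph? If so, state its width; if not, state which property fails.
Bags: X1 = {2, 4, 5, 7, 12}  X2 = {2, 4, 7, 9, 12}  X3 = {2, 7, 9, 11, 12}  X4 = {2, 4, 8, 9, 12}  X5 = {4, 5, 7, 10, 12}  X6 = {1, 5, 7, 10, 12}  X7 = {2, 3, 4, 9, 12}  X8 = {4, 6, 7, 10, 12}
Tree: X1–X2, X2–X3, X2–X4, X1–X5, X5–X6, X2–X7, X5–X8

Every vertex of G appears in some bag (union = {1, 2, 3, 4, 5, 6, 7, 8, 9, 10, 11, 12}); every edge is covered by a bag; and for each vertex v the set of bags containing v is connected in the bag tree. The decomposition is therefore valid. The largest bag has 5 vertices, so the width is 4.

Yes; width 4.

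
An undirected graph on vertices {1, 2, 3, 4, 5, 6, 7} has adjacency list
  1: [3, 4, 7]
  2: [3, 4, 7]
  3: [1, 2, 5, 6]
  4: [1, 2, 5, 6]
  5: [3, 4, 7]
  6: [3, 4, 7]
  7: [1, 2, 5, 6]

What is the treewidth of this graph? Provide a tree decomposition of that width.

Treewidth 3.
Bags: B1 = {2, 3, 4, 7}  B2 = {3, 4, 6, 7}  B3 = {3, 4, 5, 7}  B4 = {1, 3, 4, 7}
Tree: B1–B2, B2–B3, B3–B4

Every bag has size at most 4, so the width is 4 − 1 = 3 and tw(G) ≤ 3. For the lower bound: the 4 vertex sets {2,3}, {6,7}, {4}, {5} are disjoint, each induces a connected subgraph, and every pair is joined by at least one edge of G. Contracting each set to a single vertex therefore yields K_{4} as a minor, and since treewidth is minor-monotone, tw(G) ≥ tw(K_{4}) = 3. Combining the bounds, tw(G) = 3.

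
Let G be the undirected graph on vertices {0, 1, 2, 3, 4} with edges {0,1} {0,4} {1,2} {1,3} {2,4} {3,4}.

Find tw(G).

2

A width-2 tree decomposition is:
Bags: B1 = {0, 1, 4}  B2 = {1, 3, 4}  B3 = {1, 2, 4}
Tree: B1–B2, B2–B3
The largest bag has 3 vertices, giving width 2; this decomposition certifies tw(G) ≤ 2. The edges 0–1–3–4–0 form a cycle, so G is not a tree and its treewidth is at least 2. Combining the bounds, tw(G) = 2.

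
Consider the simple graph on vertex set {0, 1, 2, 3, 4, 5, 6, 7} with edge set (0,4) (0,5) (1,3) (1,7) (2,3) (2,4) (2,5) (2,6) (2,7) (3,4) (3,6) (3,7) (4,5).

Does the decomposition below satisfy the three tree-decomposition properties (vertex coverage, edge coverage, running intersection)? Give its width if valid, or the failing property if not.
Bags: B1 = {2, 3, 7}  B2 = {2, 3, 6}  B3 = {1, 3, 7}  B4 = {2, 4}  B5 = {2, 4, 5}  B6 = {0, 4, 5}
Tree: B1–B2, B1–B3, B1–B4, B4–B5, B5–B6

No — edge (3,4) lies in no bag.

A tree decomposition must satisfy three properties: every vertex lies in some bag; for every edge, both endpoints lie together in some bag; and for every vertex, the bags containing it form a connected subtree. Here edge (3,4) lies in no bag, so the decomposition is invalid.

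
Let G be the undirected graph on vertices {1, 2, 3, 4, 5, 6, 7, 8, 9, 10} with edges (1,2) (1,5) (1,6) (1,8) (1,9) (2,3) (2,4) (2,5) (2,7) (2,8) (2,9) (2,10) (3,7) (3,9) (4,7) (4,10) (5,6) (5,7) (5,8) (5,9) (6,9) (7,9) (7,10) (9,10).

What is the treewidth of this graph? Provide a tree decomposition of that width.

Treewidth 3.
Bags: B1 = {2, 5, 7, 9}  B2 = {1, 2, 5, 9}  B3 = {1, 2, 5, 8}  B4 = {1, 5, 6, 9}  B5 = {2, 7, 9, 10}  B6 = {2, 3, 7, 9}  B7 = {2, 4, 7, 10}
Tree: B1–B2, B2–B3, B2–B4, B1–B5, B1–B6, B5–B7

Every bag has size at most 4, so the width is 4 − 1 = 3 and tw(G) ≤ 3. Conversely, {1, 2, 5, 8} is a clique of size 4, and the vertices of any clique must share a bag in every tree decomposition; so some bag has ≥ 4 vertices and tw(G) ≥ 3. Therefore the treewidth is 3.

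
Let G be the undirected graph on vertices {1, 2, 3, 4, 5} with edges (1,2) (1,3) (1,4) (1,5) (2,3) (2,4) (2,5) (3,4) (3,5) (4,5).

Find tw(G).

4

A width-4 tree decomposition is:
Bags: B1 = {1, 2, 3, 4, 5}
Tree: (single bag)
A single bag containing all 5 vertices is trivially a valid decomposition of width 4. Conversely, {1, 2, 3, 4, 5} is a clique of size 5, and the vertices of any clique must share a bag in every tree decomposition; so some bag has ≥ 5 vertices and tw(G) ≥ 4. Combining the bounds, tw(G) = 4.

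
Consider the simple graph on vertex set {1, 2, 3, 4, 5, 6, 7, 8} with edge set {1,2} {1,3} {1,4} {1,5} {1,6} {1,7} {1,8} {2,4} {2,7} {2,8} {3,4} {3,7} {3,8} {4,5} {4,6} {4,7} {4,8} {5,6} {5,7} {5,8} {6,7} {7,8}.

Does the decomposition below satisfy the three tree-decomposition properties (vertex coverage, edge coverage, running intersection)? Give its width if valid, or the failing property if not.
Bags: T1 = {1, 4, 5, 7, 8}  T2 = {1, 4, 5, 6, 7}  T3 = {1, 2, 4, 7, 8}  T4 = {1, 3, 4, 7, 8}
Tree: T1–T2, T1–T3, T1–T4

Vertex coverage: the bags together contain {1, 2, 3, 4, 5, 6, 7, 8}, the full vertex set. Edge coverage: each edge of G has both endpoints in at least one bag. Running intersection: for every vertex, the bags containing it form a connected subtree. All three properties hold, so this is a valid tree decomposition of width max|bag| − 1 = 4, and hence tw(G) ≤ 4.

Yes; width 4.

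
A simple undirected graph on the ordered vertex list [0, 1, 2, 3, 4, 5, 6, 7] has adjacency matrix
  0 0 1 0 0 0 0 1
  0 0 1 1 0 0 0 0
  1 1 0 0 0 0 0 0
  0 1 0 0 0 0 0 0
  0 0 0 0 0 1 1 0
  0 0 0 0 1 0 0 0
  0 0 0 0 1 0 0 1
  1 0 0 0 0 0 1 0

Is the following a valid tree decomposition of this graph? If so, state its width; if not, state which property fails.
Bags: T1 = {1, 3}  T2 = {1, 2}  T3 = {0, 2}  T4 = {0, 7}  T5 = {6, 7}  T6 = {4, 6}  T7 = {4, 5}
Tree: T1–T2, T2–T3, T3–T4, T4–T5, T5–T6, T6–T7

Checking the three conditions: (i) the bags cover all of {0, 1, 2, 3, 4, 5, 6, 7}; (ii) for each edge, some bag contains both endpoints; (iii) the bags containing any fixed vertex form a subtree. All hold, so the decomposition is valid with width 2 − 1 = 1.

Yes; width 1.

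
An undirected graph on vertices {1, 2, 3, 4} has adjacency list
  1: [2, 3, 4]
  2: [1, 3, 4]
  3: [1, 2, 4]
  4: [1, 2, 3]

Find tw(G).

3

A width-3 tree decomposition is:
Bags: B1 = {1, 2, 3, 4}
Tree: (single bag)
With just one bag of size 4, the width is 4 − 1 = 3, so tw(G) ≤ 3. For the lower bound, the 4 vertices {1, 2, 3, 4} are pairwise adjacent, and any tree decomposition puts a clique entirely inside one bag — forcing width ≥ 3. Therefore the treewidth is 3.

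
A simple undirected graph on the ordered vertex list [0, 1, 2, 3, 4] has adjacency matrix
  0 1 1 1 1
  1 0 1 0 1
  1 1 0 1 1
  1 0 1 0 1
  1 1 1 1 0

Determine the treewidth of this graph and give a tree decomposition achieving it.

Treewidth 3.
Bags: B1 = {0, 1, 2, 4}  B2 = {0, 2, 3, 4}
Tree: B1–B2

Each bag holds 4 vertices, so the decomposition has width 3, which upper-bounds the treewidth. On the other hand G contains the 4-clique {0, 1, 2, 4}. A clique must lie in a single bag of any decomposition, so no decomposition can have width below 3. Hence tw(G) = 3 exactly.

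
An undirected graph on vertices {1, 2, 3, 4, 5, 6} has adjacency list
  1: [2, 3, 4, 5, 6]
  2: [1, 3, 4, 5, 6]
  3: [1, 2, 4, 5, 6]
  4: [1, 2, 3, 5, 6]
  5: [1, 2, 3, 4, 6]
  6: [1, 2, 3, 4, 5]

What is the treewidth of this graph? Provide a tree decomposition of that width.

Treewidth 5.
One such decomposition:
Bags: B1 = {1, 2, 3, 4, 5, 6}
Tree: (single bag)

A single bag containing all 6 vertices is trivially a valid decomposition of width 5. For the lower bound, the 6 vertices {1, 2, 3, 4, 5, 6} are pairwise adjacent, and any tree decomposition puts a clique entirely inside one bag — forcing width ≥ 5. Therefore the treewidth is 5.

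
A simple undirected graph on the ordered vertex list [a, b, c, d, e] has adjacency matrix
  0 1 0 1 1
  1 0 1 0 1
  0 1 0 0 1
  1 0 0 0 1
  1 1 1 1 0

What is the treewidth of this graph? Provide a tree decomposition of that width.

The largest bag has 3 vertices, giving width 2; this decomposition certifies tw(G) ≤ 2. Conversely, {b, c, e} is a clique of size 3, and the vertices of any clique must share a bag in every tree decomposition; so some bag has ≥ 3 vertices and tw(G) ≥ 2. The upper and lower bounds meet at 2, so that is the treewidth.

Treewidth 2.
One such decomposition:
Bags: B1 = {b, c, e}  B2 = {a, b, e}  B3 = {a, d, e}
Tree: B1–B2, B2–B3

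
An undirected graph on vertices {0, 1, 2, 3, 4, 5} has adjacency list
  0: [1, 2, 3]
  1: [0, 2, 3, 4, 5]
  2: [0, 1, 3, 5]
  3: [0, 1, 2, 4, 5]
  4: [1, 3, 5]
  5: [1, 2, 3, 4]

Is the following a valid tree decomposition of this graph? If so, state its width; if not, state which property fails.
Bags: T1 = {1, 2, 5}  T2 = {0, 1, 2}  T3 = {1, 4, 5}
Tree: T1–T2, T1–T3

No — vertex 3 appears in no bag.

A tree decomposition must satisfy three properties: every vertex lies in some bag; for every edge, both endpoints lie together in some bag; and for every vertex, the bags containing it form a connected subtree. Here vertex 3 appears in no bag, so the decomposition is invalid.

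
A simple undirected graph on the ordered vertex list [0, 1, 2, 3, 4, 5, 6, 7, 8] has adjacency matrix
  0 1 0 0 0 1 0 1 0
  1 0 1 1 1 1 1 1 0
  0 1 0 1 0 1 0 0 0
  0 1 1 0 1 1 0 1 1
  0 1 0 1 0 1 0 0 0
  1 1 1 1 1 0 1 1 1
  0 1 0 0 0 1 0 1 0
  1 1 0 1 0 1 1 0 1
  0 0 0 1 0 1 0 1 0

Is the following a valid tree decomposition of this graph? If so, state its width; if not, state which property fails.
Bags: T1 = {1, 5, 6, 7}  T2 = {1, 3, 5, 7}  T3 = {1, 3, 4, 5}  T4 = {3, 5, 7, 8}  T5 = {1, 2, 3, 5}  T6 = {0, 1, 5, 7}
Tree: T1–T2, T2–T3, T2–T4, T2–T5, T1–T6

Yes; width 3.

Checking the three conditions: (i) the bags cover all of {0, 1, 2, 3, 4, 5, 6, 7, 8}; (ii) for each edge, some bag contains both endpoints; (iii) the bags containing any fixed vertex form a subtree. All hold, so the decomposition is valid with width 4 − 1 = 3.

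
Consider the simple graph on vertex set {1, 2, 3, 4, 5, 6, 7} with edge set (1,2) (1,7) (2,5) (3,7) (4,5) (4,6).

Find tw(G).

1

A width-1 tree decomposition is:
Bags: B1 = {3, 7}  B2 = {1, 7}  B3 = {1, 2}  B4 = {2, 5}  B5 = {4, 5}  B6 = {4, 6}
Tree: B1–B2, B2–B3, B3–B4, B4–B5, B5–B6
The largest bag has 2 vertices, giving width 1; this decomposition certifies tw(G) ≤ 1. G has an edge, so its treewidth is at least 1. Therefore the treewidth is 1.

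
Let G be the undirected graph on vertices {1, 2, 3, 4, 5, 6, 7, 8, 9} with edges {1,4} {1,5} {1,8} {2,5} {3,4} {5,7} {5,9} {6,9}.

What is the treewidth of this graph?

1

A width-1 tree decomposition is:
Bags: B1 = {1, 5}  B2 = {1, 4}  B3 = {5, 9}  B4 = {5, 7}  B5 = {1, 8}  B6 = {2, 5}  B7 = {3, 4}  B8 = {6, 9}
Tree: B1–B2, B1–B3, B3–B4, B2–B5, B3–B6, B2–B7, B3–B8
The largest bag has 2 vertices, giving width 1; this decomposition certifies tw(G) ≤ 1. G has an edge, so its treewidth is at least 1. Combining the bounds, tw(G) = 1.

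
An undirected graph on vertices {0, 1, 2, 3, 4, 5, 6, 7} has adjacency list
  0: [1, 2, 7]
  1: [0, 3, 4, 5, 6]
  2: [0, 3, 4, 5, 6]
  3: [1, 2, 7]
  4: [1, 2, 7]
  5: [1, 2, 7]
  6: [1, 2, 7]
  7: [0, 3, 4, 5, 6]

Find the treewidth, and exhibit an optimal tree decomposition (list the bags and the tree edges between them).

Treewidth 3.
Bags: B1 = {1, 2, 4, 7}  B2 = {1, 2, 5, 7}  B3 = {0, 1, 2, 7}  B4 = {1, 2, 3, 7}  B5 = {1, 2, 6, 7}
Tree: B1–B2, B2–B3, B3–B4, B4–B5

The largest bag has 4 vertices, giving width 3; this decomposition certifies tw(G) ≤ 3. For the lower bound: the 4 vertex sets {4,7}, {2,5}, {1}, {0} are disjoint, each induces a connected subgraph, and every pair is joined by at least one edge of G. Contracting each set to a single vertex therefore yields K_{4} as a minor, and since treewidth is minor-monotone, tw(G) ≥ tw(K_{4}) = 3. Hence tw(G) = 3 exactly.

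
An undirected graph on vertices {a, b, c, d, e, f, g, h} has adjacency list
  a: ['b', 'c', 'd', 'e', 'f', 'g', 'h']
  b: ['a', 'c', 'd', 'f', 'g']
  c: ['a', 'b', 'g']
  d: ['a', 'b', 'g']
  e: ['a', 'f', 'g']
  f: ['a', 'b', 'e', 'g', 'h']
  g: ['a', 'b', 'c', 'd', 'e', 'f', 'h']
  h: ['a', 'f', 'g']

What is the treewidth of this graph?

3

A width-3 tree decomposition is:
Bags: B1 = {a, b, f, g}  B2 = {a, b, c, g}  B3 = {a, b, d, g}  B4 = {a, f, g, h}  B5 = {a, e, f, g}
Tree: B1–B2, B2–B3, B1–B4, B1–B5
The largest bag has 4 vertices, giving width 3; this decomposition certifies tw(G) ≤ 3. For the lower bound, the 4 vertices {a, b, d, g} are pairwise adjacent, and any tree decomposition puts a clique entirely inside one bag — forcing width ≥ 3. Combining the bounds, tw(G) = 3.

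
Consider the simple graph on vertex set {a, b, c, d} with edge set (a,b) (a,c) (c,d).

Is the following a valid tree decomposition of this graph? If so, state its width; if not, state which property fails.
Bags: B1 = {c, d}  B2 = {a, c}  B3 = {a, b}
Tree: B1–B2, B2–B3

Vertex coverage: the bags together contain {a, b, c, d}, the full vertex set. Edge coverage: each edge of G has both endpoints in at least one bag. Running intersection: for every vertex, the bags containing it form a connected subtree. All three properties hold, so this is a valid tree decomposition of width max|bag| − 1 = 1, and hence tw(G) ≤ 1.

Yes; width 1.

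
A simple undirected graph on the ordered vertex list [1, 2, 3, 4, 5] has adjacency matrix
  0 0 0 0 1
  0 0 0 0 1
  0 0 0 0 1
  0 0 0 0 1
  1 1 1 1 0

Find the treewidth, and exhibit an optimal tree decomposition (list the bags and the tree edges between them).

Treewidth 1.
One optimal decomposition is:
Bags: B1 = {1, 5}  B2 = {4, 5}  B3 = {2, 5}  B4 = {3, 5}
Tree: B1–B2, B1–B3, B1–B4

The largest bag has 2 vertices, giving width 1; this decomposition certifies tw(G) ≤ 1. Any graph with an edge has treewidth ≥ 1, and G has the edge 5–1. The upper and lower bounds meet at 1, so that is the treewidth.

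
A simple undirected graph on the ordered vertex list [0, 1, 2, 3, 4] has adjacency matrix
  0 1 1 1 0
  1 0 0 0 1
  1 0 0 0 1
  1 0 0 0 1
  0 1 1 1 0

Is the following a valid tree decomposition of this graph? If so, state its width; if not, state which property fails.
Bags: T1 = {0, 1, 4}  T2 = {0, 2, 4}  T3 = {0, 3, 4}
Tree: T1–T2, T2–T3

Every vertex of G appears in some bag (union = {0, 1, 2, 3, 4}); every edge is covered by a bag; and for each vertex v the set of bags containing v is connected in the bag tree. The decomposition is therefore valid. The largest bag has 3 vertices, so the width is 2.

Yes; width 2.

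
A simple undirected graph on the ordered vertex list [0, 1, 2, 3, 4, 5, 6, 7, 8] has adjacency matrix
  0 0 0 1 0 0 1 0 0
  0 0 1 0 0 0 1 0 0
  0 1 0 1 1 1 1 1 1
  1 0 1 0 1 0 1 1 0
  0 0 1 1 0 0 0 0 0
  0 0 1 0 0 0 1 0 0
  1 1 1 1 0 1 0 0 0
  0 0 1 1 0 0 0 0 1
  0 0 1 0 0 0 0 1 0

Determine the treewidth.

A width-2 tree decomposition is:
Bags: B1 = {2, 3, 6}  B2 = {1, 2, 6}  B3 = {0, 3, 6}  B4 = {2, 3, 4}  B5 = {2, 3, 7}  B6 = {2, 7, 8}  B7 = {2, 5, 6}
Tree: B1–B2, B1–B3, B1–B4, B1–B5, B5–B6, B1–B7
The largest bag has 3 vertices, giving width 2; this decomposition certifies tw(G) ≤ 2. For the lower bound, the 3 vertices {0, 3, 6} are pairwise adjacent, and any tree decomposition puts a clique entirely inside one bag — forcing width ≥ 2. Combining the bounds, tw(G) = 2.

2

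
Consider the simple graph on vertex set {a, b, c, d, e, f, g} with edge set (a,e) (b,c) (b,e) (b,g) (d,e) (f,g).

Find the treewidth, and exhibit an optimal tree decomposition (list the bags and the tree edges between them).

The largest bag has 2 vertices, giving width 1; this decomposition certifies tw(G) ≤ 1. Any graph with an edge has treewidth ≥ 1, and G has the edge b–e. The upper and lower bounds meet at 1, so that is the treewidth.

Treewidth 1.
One such decomposition:
Bags: B1 = {b, e}  B2 = {b, c}  B3 = {b, g}  B4 = {f, g}  B5 = {a, e}  B6 = {d, e}
Tree: B1–B2, B2–B3, B3–B4, B1–B5, B1–B6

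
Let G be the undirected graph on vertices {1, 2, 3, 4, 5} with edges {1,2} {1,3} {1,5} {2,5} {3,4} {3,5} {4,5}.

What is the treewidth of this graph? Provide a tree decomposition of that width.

The largest bag has 3 vertices, giving width 2; this decomposition certifies tw(G) ≤ 2. Conversely, {1, 2, 5} is a clique of size 3, and the vertices of any clique must share a bag in every tree decomposition; so some bag has ≥ 3 vertices and tw(G) ≥ 2. Hence tw(G) = 2 exactly.

Treewidth 2.
One such decomposition:
Bags: B1 = {1, 3, 5}  B2 = {3, 4, 5}  B3 = {1, 2, 5}
Tree: B1–B2, B1–B3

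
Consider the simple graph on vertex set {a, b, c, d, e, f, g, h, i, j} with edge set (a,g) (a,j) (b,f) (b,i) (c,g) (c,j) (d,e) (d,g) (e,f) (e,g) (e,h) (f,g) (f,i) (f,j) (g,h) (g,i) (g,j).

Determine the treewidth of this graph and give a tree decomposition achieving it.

Each bag holds 3 vertices, so the decomposition has width 2, which upper-bounds the treewidth. On the other hand G contains the 3-clique {d, e, g}. A clique must lie in a single bag of any decomposition, so no decomposition can have width below 2. The upper and lower bounds meet at 2, so that is the treewidth.

Treewidth 2.
One such decomposition:
Bags: B1 = {c, g, j}  B2 = {f, g, j}  B3 = {e, f, g}  B4 = {f, g, i}  B5 = {b, f, i}  B6 = {d, e, g}  B7 = {a, g, j}  B8 = {e, g, h}
Tree: B1–B2, B2–B3, B3–B4, B4–B5, B3–B6, B2–B7, B3–B8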